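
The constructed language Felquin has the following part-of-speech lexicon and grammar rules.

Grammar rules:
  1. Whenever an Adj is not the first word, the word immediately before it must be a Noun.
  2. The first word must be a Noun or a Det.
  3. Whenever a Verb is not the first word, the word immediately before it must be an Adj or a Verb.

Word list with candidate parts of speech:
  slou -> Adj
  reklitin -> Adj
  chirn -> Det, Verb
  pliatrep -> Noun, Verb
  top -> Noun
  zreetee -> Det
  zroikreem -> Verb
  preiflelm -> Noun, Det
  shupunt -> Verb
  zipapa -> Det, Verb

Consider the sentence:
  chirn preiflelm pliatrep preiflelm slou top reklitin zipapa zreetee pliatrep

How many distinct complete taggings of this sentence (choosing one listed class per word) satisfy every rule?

Candidates per position — 1:chirn {Det,Verb}; 2:preiflelm {Noun,Det}; 3:pliatrep {Noun,Verb}; 4:preiflelm {Noun,Det}; 5:slou {Adj}; 6:top {Noun}; 7:reklitin {Adj}; 8:zipapa {Det,Verb}; 9:zreetee {Det}; 10:pliatrep {Noun,Verb}.
There are 64 candidate sequences in total.
The sequences that satisfy every rule: Det Noun Noun Noun Adj Noun Adj Det Det Noun; Det Noun Noun Noun Adj Noun Adj Verb Det Noun; Det Det Noun Noun Adj Noun Adj Det Det Noun; Det Det Noun Noun Adj Noun Adj Verb Det Noun.
Count = 4.

4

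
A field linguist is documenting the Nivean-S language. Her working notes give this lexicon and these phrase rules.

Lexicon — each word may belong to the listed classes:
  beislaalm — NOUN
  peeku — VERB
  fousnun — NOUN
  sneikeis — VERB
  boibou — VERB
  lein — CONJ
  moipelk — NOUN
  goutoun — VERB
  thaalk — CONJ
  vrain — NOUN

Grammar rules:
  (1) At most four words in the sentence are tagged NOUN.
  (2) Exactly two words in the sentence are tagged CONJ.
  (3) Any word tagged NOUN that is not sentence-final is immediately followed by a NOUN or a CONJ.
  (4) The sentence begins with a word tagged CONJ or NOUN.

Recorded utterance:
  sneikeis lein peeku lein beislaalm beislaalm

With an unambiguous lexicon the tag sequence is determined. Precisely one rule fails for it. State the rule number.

4

Fixed tagging: VERB CONJ VERB CONJ NOUN NOUN.
Checking each rule: R1 ✓, R2 ✓, R3 ✓, R4 ✗.
Only rule 4 fails.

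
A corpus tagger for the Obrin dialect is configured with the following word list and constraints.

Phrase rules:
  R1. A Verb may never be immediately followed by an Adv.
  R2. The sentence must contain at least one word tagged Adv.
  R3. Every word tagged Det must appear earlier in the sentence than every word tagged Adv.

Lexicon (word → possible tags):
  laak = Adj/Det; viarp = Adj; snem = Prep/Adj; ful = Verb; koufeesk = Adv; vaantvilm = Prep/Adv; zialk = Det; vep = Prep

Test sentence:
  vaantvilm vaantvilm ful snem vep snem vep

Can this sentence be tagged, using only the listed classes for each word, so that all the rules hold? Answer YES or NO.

Candidates per position — 1:vaantvilm {Prep,Adv}; 2:vaantvilm {Prep,Adv}; 3:ful {Verb}; 4:snem {Prep,Adj}; 5:vep {Prep}; 6:snem {Prep,Adj}; 7:vep {Prep}.
One satisfying assignment: Prep Adv Verb Prep Prep Adj Prep.
Verifying each rule — rule 1 ✓; rule 2 ✓; rule 3 ✓.

YES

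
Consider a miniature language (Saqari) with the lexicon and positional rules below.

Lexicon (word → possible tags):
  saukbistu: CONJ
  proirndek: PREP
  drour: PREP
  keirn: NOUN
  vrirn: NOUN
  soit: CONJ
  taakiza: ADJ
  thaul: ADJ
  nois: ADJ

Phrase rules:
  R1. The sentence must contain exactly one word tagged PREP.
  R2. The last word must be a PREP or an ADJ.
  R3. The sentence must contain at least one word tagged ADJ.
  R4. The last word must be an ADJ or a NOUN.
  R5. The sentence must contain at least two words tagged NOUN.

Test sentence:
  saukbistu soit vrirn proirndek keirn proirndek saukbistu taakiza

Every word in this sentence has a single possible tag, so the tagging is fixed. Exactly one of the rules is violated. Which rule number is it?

1

Fixed tagging: CONJ CONJ NOUN PREP NOUN PREP CONJ ADJ.
Applying the rules: R1 ✗, R2 ✓, R3 ✓, R4 ✓, R5 ✓.
Only rule 1 fails.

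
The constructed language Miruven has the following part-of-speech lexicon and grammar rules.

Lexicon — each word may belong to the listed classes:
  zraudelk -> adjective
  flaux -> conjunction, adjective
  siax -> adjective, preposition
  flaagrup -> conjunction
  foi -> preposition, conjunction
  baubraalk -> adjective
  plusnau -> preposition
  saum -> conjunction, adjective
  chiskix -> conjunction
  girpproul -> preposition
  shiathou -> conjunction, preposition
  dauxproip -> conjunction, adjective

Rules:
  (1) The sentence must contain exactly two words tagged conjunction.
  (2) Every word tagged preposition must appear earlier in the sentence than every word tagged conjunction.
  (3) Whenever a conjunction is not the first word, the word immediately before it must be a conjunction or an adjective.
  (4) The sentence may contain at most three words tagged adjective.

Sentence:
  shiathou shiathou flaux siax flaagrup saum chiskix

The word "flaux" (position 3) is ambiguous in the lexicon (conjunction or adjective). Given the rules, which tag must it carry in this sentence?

adjective

Candidates per position — 1:shiathou {conjunction,preposition}; 2:shiathou {conjunction,preposition}; 3:flaux {conjunction,adjective}; 4:siax {adjective,preposition}; 5:flaagrup {conjunction}; 6:saum {conjunction,adjective}; 7:chiskix {conjunction}.
Word 1 cannot be conjunction — rule 1 would then fail for every completion. It is preposition.
Word 2 cannot be conjunction — rule 1 would then fail for every completion. It is preposition.
Word 3 cannot be conjunction — rule 1 would then fail for every completion. It is adjective.
Word 4 cannot be preposition — rule 3 would then fail for every completion. It is adjective.
Word 6 cannot be conjunction — rule 1 would then fail for every completion. It is adjective.
So the tagging must be: preposition preposition adjective adjective conjunction adjective conjunction.
Rule-by-rule: rule 1 satisfied; rule 2 satisfied; rule 3 satisfied; rule 4 satisfied.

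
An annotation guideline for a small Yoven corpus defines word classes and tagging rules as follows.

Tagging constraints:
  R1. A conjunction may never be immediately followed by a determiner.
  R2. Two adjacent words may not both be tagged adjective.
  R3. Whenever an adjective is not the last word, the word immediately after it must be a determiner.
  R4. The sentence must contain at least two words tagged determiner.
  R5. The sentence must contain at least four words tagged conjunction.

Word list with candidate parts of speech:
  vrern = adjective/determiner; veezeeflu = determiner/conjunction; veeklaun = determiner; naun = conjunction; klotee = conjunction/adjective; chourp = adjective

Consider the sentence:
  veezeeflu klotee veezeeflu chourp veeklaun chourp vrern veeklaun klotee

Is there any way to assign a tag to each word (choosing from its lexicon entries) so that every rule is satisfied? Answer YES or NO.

Candidates per position — 1:veezeeflu {determiner,conjunction}; 2:klotee {conjunction,adjective}; 3:veezeeflu {determiner,conjunction}; 4:chourp {adjective}; 5:veeklaun {determiner}; 6:chourp {adjective}; 7:vrern {adjective,determiner}; 8:veeklaun {determiner}; 9:klotee {conjunction,adjective}.
One satisfying assignment: conjunction conjunction conjunction adjective determiner adjective determiner determiner conjunction.
Checking: rule 1 holds; rule 2 holds; rule 3 holds; rule 4 holds; rule 5 holds.

YES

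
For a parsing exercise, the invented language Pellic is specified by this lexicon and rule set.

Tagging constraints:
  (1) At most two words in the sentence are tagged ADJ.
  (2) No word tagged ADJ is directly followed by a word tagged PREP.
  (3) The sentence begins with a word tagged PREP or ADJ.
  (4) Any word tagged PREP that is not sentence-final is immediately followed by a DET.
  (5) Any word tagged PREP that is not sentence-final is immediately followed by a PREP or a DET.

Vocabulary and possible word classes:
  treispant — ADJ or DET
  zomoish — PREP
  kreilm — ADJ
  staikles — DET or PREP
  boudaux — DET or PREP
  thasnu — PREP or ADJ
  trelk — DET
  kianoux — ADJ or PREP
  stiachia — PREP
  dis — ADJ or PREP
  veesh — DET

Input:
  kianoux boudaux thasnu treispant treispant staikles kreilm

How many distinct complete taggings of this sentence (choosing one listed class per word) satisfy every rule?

Candidates per position — 1:kianoux {ADJ,PREP}; 2:boudaux {DET,PREP}; 3:thasnu {PREP,ADJ}; 4:treispant {ADJ,DET}; 5:treispant {ADJ,DET}; 6:staikles {DET,PREP}; 7:kreilm {ADJ}.
There are 64 candidate sequences in total.
The sequences that satisfy every rule: ADJ DET PREP DET DET DET ADJ; PREP DET PREP DET ADJ DET ADJ; PREP DET PREP DET DET DET ADJ; PREP DET ADJ DET DET DET ADJ.
Count = 4.

4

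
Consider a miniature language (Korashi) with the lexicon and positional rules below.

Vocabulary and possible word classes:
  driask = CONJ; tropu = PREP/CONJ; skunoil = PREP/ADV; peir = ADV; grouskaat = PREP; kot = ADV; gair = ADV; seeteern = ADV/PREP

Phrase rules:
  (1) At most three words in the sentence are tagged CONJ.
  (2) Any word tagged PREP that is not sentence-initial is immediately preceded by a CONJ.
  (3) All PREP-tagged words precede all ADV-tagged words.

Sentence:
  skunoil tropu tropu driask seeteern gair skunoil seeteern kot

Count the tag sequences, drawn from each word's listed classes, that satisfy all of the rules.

Candidates per position — 1:skunoil {PREP,ADV}; 2:tropu {PREP,CONJ}; 3:tropu {PREP,CONJ}; 4:driask {CONJ}; 5:seeteern {ADV,PREP}; 6:gair {ADV}; 7:skunoil {PREP,ADV}; 8:seeteern {ADV,PREP}; 9:kot {ADV}.
There are 64 candidate sequences in total.
The sequences that satisfy every rule: PREP CONJ PREP CONJ ADV ADV ADV ADV ADV; PREP CONJ PREP CONJ PREP ADV ADV ADV ADV; PREP CONJ CONJ CONJ ADV ADV ADV ADV ADV; PREP CONJ CONJ CONJ PREP ADV ADV ADV ADV; ADV CONJ CONJ CONJ ADV ADV ADV ADV ADV.
Count = 5.

5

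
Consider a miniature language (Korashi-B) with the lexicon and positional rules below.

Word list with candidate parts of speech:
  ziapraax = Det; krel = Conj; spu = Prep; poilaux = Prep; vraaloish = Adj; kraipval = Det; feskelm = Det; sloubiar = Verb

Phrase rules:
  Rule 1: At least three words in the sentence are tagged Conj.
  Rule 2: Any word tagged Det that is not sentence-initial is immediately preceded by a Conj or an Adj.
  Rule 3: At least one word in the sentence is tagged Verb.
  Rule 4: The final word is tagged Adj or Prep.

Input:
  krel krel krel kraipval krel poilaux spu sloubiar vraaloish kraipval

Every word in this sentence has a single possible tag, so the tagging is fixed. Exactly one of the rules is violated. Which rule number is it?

4

Fixed tagging: Conj Conj Conj Det Conj Prep Prep Verb Adj Det.
Checking each rule: R1 pass, R2 pass, R3 pass, R4 fail.
Only rule 4 fails.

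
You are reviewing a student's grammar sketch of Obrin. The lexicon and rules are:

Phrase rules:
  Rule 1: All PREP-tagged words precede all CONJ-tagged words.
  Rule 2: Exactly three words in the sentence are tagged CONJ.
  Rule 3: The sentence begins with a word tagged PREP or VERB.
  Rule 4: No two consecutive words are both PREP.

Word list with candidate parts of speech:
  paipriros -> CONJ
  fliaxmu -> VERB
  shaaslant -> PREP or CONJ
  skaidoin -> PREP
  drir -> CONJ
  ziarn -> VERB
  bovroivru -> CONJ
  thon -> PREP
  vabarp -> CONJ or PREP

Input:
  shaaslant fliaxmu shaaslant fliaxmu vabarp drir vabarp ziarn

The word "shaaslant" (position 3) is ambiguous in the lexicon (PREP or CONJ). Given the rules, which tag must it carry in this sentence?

Candidates per position — 1:shaaslant {PREP,CONJ}; 2:fliaxmu {VERB}; 3:shaaslant {PREP,CONJ}; 4:fliaxmu {VERB}; 5:vabarp {CONJ,PREP}; 6:drir {CONJ}; 7:vabarp {CONJ,PREP}; 8:ziarn {VERB}.
Position 1: CONJ is ruled out by rule 3; that leaves PREP.
Position 7: PREP is ruled out by rule 1; that leaves CONJ.
Position 3: the remaining choice is settled jointly with positions 5 — only PREP at position 3 is part of a tagging that satisfies every rule.
So the tagging must be: PREP VERB PREP VERB CONJ CONJ CONJ VERB.
Rule-by-rule: rule 1 ok; rule 2 ok; rule 3 ok; rule 4 ok.

PREP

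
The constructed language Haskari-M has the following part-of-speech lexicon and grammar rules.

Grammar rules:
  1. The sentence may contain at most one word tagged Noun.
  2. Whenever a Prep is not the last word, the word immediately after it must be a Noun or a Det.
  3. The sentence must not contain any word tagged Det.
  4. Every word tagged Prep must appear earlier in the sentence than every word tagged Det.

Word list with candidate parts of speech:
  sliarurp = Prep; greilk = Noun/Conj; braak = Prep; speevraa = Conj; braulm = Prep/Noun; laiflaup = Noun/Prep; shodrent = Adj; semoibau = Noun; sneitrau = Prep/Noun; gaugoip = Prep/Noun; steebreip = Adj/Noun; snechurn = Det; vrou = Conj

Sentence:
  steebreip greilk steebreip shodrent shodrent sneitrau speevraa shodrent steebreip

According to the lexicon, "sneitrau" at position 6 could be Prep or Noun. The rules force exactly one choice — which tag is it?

Noun

Candidates per position — 1:steebreip {Adj,Noun}; 2:greilk {Noun,Conj}; 3:steebreip {Adj,Noun}; 4:shodrent {Adj}; 5:shodrent {Adj}; 6:sneitrau {Prep,Noun}; 7:speevraa {Conj}; 8:shodrent {Adj}; 9:steebreip {Adj,Noun}.
Position 6: tagging it Prep would leave rule 2 unsatisfiable, so it must be Noun.
Position 9: tagging it Noun would leave rule 1 unsatisfiable, so it must be Adj.
Position 1: tagging it Noun would leave rule 1 unsatisfiable, so it must be Adj.
Position 2: tagging it Noun would leave rule 1 unsatisfiable, so it must be Conj.
Position 3: tagging it Noun would leave rule 1 unsatisfiable, so it must be Adj.
That leaves exactly one tagging: Adj Conj Adj Adj Adj Noun Conj Adj Adj.
Check: rule 1 ok; rule 2 ok; rule 3 ok; rule 4 ok.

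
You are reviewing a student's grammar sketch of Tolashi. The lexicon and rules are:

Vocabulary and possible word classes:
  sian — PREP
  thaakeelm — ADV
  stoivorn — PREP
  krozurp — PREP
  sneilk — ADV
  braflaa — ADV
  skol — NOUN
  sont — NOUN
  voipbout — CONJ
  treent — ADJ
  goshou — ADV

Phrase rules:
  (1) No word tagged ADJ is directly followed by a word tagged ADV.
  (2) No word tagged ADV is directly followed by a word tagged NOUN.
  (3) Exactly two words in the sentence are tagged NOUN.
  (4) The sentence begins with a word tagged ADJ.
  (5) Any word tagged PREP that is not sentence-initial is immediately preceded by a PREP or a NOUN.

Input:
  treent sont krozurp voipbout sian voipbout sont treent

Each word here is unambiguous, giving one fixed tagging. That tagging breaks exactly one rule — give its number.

Fixed tagging: ADJ NOUN PREP CONJ PREP CONJ NOUN ADJ.
Checking each rule: R1 ok, R2 ok, R3 ok, R4 ok, R5 fails.
Only rule 5 fails.

5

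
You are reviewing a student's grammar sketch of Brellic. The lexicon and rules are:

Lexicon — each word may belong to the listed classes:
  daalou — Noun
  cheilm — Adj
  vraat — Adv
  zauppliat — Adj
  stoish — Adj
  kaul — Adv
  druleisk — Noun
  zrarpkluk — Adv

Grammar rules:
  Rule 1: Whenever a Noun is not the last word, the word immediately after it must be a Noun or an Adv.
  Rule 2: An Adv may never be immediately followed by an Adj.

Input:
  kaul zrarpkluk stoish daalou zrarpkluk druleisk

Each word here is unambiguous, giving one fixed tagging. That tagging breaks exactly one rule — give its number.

Fixed tagging: Adv Adv Adj Noun Adv Noun.
Applying the rules: R1 ✓, R2 ✗.
Only rule 2 fails.

2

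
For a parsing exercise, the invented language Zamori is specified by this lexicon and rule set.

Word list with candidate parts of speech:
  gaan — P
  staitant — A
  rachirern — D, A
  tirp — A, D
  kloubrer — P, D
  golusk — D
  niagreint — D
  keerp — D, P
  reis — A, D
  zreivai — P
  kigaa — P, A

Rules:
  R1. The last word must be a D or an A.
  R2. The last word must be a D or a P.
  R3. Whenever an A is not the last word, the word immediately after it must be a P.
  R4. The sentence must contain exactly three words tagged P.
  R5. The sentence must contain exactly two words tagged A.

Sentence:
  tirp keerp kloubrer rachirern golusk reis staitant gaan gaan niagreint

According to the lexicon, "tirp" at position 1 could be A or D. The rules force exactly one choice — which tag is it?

Candidates per position — 1:tirp {A,D}; 2:keerp {D,P}; 3:kloubrer {P,D}; 4:rachirern {D,A}; 5:golusk {D}; 6:reis {A,D}; 7:staitant {A}; 8:gaan {P}; 9:gaan {P}; 10:niagreint {D}.
Position 4: A is ruled out by rule 3; that leaves D.
Position 6: A is ruled out by rule 3; that leaves D.
Position 1: D is ruled out by rule 5; that leaves A.
Position 2: D is ruled out by rule 3; that leaves P.
Position 3: P is ruled out by rule 4; that leaves D.
That leaves exactly one tagging: A P D D D D A P P D.
Checking: rule 1 ok; rule 2 ok; rule 3 ok; rule 4 ok; rule 5 ok.

A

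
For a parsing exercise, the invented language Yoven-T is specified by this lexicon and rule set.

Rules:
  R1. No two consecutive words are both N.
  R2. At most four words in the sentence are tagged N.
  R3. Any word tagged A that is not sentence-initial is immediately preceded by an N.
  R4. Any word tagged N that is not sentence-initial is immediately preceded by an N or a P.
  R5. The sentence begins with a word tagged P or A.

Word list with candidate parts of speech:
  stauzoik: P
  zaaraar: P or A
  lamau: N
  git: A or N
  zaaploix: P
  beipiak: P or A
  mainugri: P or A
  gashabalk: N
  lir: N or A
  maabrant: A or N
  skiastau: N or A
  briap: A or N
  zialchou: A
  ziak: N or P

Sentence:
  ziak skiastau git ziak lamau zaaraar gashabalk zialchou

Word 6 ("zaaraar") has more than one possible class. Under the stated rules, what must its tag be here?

P

Candidates per position — 1:ziak {N,P}; 2:skiastau {N,A}; 3:git {A,N}; 4:ziak {N,P}; 5:lamau {N}; 6:zaaraar {P,A}; 7:gashabalk {N}; 8:zialchou {A}.
At position 1, choosing N makes rule 5 impossible to satisfy; hence P.
At position 2, choosing A makes rule 3 impossible to satisfy; hence N.
At position 3, choosing N makes rule 1 impossible to satisfy; hence A.
At position 4, choosing N makes rule 1 impossible to satisfy; hence P.
At position 6, choosing A makes rule 4 impossible to satisfy; hence P.
That leaves exactly one tagging: P N A P N P N A.
Verifying each rule — rule 1 ok; rule 2 ok; rule 3 ok; rule 4 ok; rule 5 ok.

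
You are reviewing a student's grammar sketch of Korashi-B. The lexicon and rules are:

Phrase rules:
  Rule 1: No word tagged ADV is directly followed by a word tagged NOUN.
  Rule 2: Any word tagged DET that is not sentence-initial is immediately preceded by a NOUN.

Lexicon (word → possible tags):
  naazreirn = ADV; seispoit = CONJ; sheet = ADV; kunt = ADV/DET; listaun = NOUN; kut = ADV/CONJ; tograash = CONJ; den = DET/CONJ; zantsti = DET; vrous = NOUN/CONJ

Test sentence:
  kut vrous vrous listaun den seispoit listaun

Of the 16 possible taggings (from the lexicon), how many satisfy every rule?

12

Candidates per position — 1:kut {ADV,CONJ}; 2:vrous {NOUN,CONJ}; 3:vrous {NOUN,CONJ}; 4:listaun {NOUN}; 5:den {DET,CONJ}; 6:seispoit {CONJ}; 7:listaun {NOUN}.
There are 16 candidate sequences in total.
Checking each against the rules leaves 12 sequences.
Count = 12.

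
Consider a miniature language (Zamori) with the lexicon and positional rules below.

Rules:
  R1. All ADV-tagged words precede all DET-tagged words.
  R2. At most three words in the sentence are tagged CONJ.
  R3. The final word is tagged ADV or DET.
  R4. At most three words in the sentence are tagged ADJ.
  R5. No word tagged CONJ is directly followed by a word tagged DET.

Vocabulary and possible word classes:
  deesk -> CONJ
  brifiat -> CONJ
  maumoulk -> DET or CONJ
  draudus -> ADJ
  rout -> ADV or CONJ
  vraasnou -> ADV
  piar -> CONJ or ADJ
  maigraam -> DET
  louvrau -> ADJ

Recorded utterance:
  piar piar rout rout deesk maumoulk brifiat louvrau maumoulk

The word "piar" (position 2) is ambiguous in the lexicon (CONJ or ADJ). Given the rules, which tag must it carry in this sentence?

ADJ

Candidates per position — 1:piar {CONJ,ADJ}; 2:piar {CONJ,ADJ}; 3:rout {ADV,CONJ}; 4:rout {ADV,CONJ}; 5:deesk {CONJ}; 6:maumoulk {DET,CONJ}; 7:brifiat {CONJ}; 8:louvrau {ADJ}; 9:maumoulk {DET,CONJ}.
At position 6, choosing DET makes rule 5 impossible to satisfy; hence CONJ.
At position 9, choosing CONJ makes rule 2 impossible to satisfy; hence DET.
At position 1, choosing CONJ makes rule 2 impossible to satisfy; hence ADJ.
At position 2, choosing CONJ makes rule 2 impossible to satisfy; hence ADJ.
At position 3, choosing CONJ makes rule 2 impossible to satisfy; hence ADV.
At position 4, choosing CONJ makes rule 2 impossible to satisfy; hence ADV.
The unique satisfying tagging is: ADJ ADJ ADV ADV CONJ CONJ CONJ ADJ DET.
Verifying each rule — rule 1 ok; rule 2 ok; rule 3 ok; rule 4 ok; rule 5 ok.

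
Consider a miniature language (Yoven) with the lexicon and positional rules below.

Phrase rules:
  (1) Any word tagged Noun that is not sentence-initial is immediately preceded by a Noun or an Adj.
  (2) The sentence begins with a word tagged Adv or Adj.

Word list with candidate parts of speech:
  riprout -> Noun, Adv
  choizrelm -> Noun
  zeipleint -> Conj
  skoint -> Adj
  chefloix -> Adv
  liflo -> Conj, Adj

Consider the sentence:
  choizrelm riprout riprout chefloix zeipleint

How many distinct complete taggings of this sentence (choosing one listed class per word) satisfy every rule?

Candidates per position — 1:choizrelm {Noun}; 2:riprout {Noun,Adv}; 3:riprout {Noun,Adv}; 4:chefloix {Adv}; 5:zeipleint {Conj}.
There are 4 candidate sequences in total.
Rule 2 cannot be satisfied by any choice of tags from the lexicon.
So there is no consistent tagging.
Count = 0.

0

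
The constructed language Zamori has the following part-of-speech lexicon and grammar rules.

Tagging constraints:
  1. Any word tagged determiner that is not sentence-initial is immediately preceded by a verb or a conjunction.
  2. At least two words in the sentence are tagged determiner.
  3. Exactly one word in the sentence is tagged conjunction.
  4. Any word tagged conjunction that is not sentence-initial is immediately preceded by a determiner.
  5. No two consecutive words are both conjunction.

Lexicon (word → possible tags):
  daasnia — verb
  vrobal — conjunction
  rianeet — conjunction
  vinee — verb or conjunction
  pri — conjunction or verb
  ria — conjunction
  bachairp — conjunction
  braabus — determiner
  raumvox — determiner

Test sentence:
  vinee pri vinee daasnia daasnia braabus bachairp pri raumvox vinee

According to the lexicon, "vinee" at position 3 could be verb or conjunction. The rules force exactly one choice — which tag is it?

verb

Candidates per position — 1:vinee {verb,conjunction}; 2:pri {conjunction,verb}; 3:vinee {verb,conjunction}; 4:daasnia {verb}; 5:daasnia {verb}; 6:braabus {determiner}; 7:bachairp {conjunction}; 8:pri {conjunction,verb}; 9:raumvox {determiner}; 10:vinee {verb,conjunction}.
At position 1, choosing conjunction makes rule 3 impossible to satisfy; hence verb.
At position 2, choosing conjunction makes rule 3 impossible to satisfy; hence verb.
At position 3, choosing conjunction makes rule 3 impossible to satisfy; hence verb.
At position 8, choosing conjunction makes rule 3 impossible to satisfy; hence verb.
At position 10, choosing conjunction makes rule 3 impossible to satisfy; hence verb.
The only consistent sequence is: verb verb verb verb verb determiner conjunction verb determiner verb.
Check: rule 1 satisfied; rule 2 satisfied; rule 3 satisfied; rule 4 satisfied; rule 5 satisfied.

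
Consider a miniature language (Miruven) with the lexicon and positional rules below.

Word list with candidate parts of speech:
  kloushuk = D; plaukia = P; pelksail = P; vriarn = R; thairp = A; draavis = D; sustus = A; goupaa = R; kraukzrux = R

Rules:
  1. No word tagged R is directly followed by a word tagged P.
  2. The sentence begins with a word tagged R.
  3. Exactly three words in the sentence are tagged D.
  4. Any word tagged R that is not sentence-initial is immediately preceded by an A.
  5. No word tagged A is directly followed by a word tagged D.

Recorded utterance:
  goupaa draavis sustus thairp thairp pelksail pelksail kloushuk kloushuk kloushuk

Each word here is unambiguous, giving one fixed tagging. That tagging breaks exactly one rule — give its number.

3

Fixed tagging: R D A A A P P D D D.
Rule check: R1 ok, R2 ok, R3 fails, R4 ok, R5 ok.
Only rule 3 fails.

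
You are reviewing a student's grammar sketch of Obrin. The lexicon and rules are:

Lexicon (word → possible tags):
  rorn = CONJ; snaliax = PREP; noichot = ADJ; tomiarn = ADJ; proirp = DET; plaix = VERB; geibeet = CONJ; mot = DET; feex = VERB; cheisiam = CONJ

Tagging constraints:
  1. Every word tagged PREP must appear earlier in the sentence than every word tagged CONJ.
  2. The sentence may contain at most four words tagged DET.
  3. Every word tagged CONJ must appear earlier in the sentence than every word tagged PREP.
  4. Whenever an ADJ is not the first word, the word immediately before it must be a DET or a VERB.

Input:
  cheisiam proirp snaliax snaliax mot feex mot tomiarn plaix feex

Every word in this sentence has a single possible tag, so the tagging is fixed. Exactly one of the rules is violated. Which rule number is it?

Fixed tagging: CONJ DET PREP PREP DET VERB DET ADJ VERB VERB.
Checking each rule: R1 fails, R2 ok, R3 ok, R4 ok.
Only rule 1 fails.

1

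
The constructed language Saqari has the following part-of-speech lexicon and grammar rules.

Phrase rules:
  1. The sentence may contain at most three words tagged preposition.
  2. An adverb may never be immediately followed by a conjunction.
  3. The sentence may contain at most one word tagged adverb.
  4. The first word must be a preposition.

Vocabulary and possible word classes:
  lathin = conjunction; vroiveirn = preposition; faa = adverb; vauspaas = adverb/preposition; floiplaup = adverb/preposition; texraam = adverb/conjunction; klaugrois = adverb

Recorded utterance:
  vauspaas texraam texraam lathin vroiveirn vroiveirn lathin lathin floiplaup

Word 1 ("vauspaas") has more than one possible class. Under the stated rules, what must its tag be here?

preposition

Candidates per position — 1:vauspaas {adverb,preposition}; 2:texraam {adverb,conjunction}; 3:texraam {adverb,conjunction}; 4:lathin {conjunction}; 5:vroiveirn {preposition}; 6:vroiveirn {preposition}; 7:lathin {conjunction}; 8:lathin {conjunction}; 9:floiplaup {adverb,preposition}.
Position 1: tagging it adverb would leave rule 2 unsatisfiable, so it must be preposition.
Position 2: tagging it adverb would leave rule 2 unsatisfiable, so it must be conjunction.
Position 3: tagging it adverb would leave rule 2 unsatisfiable, so it must be conjunction.
Position 9: tagging it preposition would leave rule 1 unsatisfiable, so it must be adverb.
So the tagging must be: preposition conjunction conjunction conjunction preposition preposition conjunction conjunction adverb.
Checking: rule 1 holds; rule 2 holds; rule 3 holds; rule 4 holds.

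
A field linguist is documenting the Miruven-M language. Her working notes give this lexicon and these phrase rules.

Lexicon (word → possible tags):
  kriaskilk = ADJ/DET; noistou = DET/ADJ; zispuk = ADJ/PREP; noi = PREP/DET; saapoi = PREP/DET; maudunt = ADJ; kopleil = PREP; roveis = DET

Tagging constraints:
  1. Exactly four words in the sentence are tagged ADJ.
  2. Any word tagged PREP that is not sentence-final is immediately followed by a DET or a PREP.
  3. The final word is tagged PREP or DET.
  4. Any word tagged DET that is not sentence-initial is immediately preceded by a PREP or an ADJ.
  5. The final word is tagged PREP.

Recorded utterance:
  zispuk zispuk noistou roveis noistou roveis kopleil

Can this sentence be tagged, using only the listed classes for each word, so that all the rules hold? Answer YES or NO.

Candidates per position — 1:zispuk {ADJ,PREP}; 2:zispuk {ADJ,PREP}; 3:noistou {DET,ADJ}; 4:roveis {DET}; 5:noistou {DET,ADJ}; 6:roveis {DET}; 7:kopleil {PREP}.
One satisfying assignment: ADJ ADJ ADJ DET ADJ DET PREP.
Verifying each rule — rule 1 satisfied; rule 2 satisfied; rule 3 satisfied; rule 4 satisfied; rule 5 satisfied.

YES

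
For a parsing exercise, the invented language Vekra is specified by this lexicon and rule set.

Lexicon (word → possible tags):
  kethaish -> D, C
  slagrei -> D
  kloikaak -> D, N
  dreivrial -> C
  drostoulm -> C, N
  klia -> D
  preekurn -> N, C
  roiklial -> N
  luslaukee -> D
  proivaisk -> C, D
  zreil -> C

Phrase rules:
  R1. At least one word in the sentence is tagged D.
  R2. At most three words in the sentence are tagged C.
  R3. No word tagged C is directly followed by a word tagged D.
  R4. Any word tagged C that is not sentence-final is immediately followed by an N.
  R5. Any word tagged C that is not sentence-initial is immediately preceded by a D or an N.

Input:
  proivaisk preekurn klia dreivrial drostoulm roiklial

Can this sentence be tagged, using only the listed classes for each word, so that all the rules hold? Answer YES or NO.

Candidates per position — 1:proivaisk {C,D}; 2:preekurn {N,C}; 3:klia {D}; 4:dreivrial {C}; 5:drostoulm {C,N}; 6:roiklial {N}.
One satisfying assignment: C N D C N N.
Verifying each rule — rule 1 holds; rule 2 holds; rule 3 holds; rule 4 holds; rule 5 holds.

YES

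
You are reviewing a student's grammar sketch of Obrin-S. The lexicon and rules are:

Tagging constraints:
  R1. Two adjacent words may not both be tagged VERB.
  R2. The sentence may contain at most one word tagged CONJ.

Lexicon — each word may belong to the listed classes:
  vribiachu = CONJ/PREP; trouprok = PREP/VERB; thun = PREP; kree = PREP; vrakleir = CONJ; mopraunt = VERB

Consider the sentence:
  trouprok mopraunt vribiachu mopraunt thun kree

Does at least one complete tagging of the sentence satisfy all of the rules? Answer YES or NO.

YES

Candidates per position — 1:trouprok {PREP,VERB}; 2:mopraunt {VERB}; 3:vribiachu {CONJ,PREP}; 4:mopraunt {VERB}; 5:thun {PREP}; 6:kree {PREP}.
One satisfying assignment: PREP VERB CONJ VERB PREP PREP.
Check: rule 1 satisfied; rule 2 satisfied.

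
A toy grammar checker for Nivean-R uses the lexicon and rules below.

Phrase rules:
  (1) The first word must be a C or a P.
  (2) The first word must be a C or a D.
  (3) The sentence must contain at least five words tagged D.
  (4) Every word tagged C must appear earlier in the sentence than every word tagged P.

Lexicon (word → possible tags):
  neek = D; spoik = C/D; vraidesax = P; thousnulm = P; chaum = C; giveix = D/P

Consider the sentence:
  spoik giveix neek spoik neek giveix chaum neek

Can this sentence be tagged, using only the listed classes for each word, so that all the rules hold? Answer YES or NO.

YES

Candidates per position — 1:spoik {C,D}; 2:giveix {D,P}; 3:neek {D}; 4:spoik {C,D}; 5:neek {D}; 6:giveix {D,P}; 7:chaum {C}; 8:neek {D}.
One satisfying assignment: C D D C D D C D.
Rule-by-rule: rule 1 ✓; rule 2 ✓; rule 3 ✓; rule 4 ✓.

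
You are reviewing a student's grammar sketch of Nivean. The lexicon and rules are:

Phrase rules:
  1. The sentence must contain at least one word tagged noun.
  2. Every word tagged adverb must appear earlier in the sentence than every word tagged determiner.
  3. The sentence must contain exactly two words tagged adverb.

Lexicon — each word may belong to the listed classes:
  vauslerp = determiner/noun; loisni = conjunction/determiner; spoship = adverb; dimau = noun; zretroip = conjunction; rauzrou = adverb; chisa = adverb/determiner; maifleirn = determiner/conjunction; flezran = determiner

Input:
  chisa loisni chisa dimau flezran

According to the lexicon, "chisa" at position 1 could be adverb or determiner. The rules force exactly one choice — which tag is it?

Candidates per position — 1:chisa {adverb,determiner}; 2:loisni {conjunction,determiner}; 3:chisa {adverb,determiner}; 4:dimau {noun}; 5:flezran {determiner}.
If word 1 were determiner, no tagging could satisfy rule 3; so word 1 is adverb.
If word 3 were determiner, no tagging could satisfy rule 3; so word 3 is adverb.
If word 2 were determiner, no tagging could satisfy rule 2; so word 2 is conjunction.
So the tagging must be: adverb conjunction adverb noun determiner.
Rule-by-rule: rule 1 ✓; rule 2 ✓; rule 3 ✓.

adverb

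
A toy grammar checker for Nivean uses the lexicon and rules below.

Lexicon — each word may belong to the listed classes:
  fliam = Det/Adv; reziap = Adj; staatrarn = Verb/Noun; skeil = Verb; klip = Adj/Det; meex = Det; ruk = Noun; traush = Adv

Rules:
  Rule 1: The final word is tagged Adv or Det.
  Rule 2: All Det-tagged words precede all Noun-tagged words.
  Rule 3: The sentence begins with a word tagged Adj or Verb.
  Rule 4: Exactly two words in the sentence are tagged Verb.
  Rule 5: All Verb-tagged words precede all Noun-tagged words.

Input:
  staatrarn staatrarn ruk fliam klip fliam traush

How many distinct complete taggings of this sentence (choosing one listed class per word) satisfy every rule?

Candidates per position — 1:staatrarn {Verb,Noun}; 2:staatrarn {Verb,Noun}; 3:ruk {Noun}; 4:fliam {Det,Adv}; 5:klip {Adj,Det}; 6:fliam {Det,Adv}; 7:traush {Adv}.
There are 32 candidate sequences in total.
The sequences that satisfy every rule: Verb Verb Noun Adv Adj Adv Adv.
Count = 1.

1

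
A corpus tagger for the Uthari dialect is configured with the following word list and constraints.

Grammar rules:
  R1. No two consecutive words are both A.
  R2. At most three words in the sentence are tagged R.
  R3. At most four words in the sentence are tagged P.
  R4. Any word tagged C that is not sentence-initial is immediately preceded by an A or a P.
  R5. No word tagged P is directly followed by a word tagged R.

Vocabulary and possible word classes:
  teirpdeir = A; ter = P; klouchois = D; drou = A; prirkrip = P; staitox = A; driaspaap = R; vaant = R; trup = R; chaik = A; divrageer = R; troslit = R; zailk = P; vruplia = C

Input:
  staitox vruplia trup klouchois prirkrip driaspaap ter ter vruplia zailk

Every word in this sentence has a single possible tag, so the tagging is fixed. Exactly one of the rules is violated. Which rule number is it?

5

Fixed tagging: A C R D P R P P C P.
Applying the rules: R1 ✓, R2 ✓, R3 ✓, R4 ✓, R5 ✗.
Only rule 5 fails.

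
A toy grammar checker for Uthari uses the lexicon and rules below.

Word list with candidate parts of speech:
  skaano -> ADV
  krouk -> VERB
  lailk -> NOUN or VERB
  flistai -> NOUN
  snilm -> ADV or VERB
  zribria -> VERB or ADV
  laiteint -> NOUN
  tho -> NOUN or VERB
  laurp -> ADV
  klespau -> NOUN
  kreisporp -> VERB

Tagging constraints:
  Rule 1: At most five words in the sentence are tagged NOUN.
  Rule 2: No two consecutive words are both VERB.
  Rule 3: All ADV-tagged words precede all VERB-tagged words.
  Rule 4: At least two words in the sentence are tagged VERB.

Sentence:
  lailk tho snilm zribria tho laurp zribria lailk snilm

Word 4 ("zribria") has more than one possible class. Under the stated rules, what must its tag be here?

Candidates per position — 1:lailk {NOUN,VERB}; 2:tho {NOUN,VERB}; 3:snilm {ADV,VERB}; 4:zribria {VERB,ADV}; 5:tho {NOUN,VERB}; 6:laurp {ADV}; 7:zribria {VERB,ADV}; 8:lailk {NOUN,VERB}; 9:snilm {ADV,VERB}.
Position 1: tagging it VERB would leave rule 3 unsatisfiable, so it must be NOUN.
Position 2: tagging it VERB would leave rule 3 unsatisfiable, so it must be NOUN.
Position 3: tagging it VERB would leave rule 3 unsatisfiable, so it must be ADV.
Position 4: tagging it VERB would leave rule 3 unsatisfiable, so it must be ADV.
Position 5: tagging it VERB would leave rule 3 unsatisfiable, so it must be NOUN.
The remaining ambiguous positions (7, 8, 9) are resolved jointly — only one combination satisfies every rule.
That leaves exactly one tagging: NOUN NOUN ADV ADV NOUN ADV VERB NOUN VERB.
Verifying each rule — rule 1 holds; rule 2 holds; rule 3 holds; rule 4 holds.

ADV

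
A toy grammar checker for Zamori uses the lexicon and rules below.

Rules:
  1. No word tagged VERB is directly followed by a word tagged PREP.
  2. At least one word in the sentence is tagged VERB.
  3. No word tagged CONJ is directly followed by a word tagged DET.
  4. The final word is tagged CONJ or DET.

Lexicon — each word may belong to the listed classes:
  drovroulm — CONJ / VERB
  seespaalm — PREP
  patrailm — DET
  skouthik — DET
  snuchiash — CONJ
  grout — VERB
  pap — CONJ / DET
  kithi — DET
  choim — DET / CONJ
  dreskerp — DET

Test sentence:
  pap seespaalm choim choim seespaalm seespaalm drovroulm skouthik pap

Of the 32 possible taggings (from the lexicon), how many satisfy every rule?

Candidates per position — 1:pap {CONJ,DET}; 2:seespaalm {PREP}; 3:choim {DET,CONJ}; 4:choim {DET,CONJ}; 5:seespaalm {PREP}; 6:seespaalm {PREP}; 7:drovroulm {CONJ,VERB}; 8:skouthik {DET}; 9:pap {CONJ,DET}.
There are 32 candidate sequences in total.
Checking each against the rules leaves 12 sequences.
Count = 12.

12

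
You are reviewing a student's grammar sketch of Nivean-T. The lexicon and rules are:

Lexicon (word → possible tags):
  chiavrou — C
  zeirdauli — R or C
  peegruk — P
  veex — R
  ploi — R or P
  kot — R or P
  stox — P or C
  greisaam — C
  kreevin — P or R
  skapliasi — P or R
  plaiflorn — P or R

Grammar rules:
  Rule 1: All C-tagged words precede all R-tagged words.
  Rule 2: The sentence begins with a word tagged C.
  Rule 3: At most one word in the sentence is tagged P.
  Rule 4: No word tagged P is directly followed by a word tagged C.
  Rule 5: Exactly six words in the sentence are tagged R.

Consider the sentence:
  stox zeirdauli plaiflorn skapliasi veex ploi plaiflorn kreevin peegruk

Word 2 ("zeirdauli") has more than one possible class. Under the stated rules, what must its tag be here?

C

Candidates per position — 1:stox {P,C}; 2:zeirdauli {R,C}; 3:plaiflorn {P,R}; 4:skapliasi {P,R}; 5:veex {R}; 6:ploi {R,P}; 7:plaiflorn {P,R}; 8:kreevin {P,R}; 9:peegruk {P}.
At position 1, choosing P makes rule 2 impossible to satisfy; hence C.
At position 3, choosing P makes rule 3 impossible to satisfy; hence R.
At position 4, choosing P makes rule 3 impossible to satisfy; hence R.
At position 6, choosing P makes rule 3 impossible to satisfy; hence R.
At position 7, choosing P makes rule 3 impossible to satisfy; hence R.
At position 8, choosing P makes rule 3 impossible to satisfy; hence R.
At position 2, choosing R makes rule 5 impossible to satisfy; hence C.
That leaves exactly one tagging: C C R R R R R R P.
Verifying each rule — rule 1 ✓; rule 2 ✓; rule 3 ✓; rule 4 ✓; rule 5 ✓.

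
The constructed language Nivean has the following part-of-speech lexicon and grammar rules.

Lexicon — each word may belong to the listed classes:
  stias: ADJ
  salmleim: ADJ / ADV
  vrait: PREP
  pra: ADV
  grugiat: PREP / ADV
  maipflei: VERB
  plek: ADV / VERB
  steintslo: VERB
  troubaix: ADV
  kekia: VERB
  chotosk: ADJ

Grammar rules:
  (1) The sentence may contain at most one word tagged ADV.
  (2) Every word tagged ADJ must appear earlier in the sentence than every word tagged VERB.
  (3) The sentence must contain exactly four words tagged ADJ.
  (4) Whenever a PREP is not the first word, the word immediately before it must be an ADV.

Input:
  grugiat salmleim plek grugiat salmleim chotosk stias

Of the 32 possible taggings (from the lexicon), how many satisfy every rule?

Candidates per position — 1:grugiat {PREP,ADV}; 2:salmleim {ADJ,ADV}; 3:plek {ADV,VERB}; 4:grugiat {PREP,ADV}; 5:salmleim {ADJ,ADV}; 6:chotosk {ADJ}; 7:stias {ADJ}.
There are 32 candidate sequences in total.
The sequences that satisfy every rule: PREP ADJ ADV PREP ADJ ADJ ADJ.
Count = 1.

1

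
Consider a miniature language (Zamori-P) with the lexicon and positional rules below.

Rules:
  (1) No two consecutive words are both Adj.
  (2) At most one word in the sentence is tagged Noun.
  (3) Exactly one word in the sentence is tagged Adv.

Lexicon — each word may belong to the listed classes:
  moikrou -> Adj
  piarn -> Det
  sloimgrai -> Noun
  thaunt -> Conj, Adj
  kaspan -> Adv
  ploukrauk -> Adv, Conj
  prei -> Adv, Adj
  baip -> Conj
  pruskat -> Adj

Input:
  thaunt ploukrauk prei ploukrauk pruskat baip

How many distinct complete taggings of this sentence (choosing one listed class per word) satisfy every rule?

6

Candidates per position — 1:thaunt {Conj,Adj}; 2:ploukrauk {Adv,Conj}; 3:prei {Adv,Adj}; 4:ploukrauk {Adv,Conj}; 5:pruskat {Adj}; 6:baip {Conj}.
There are 16 candidate sequences in total.
Checking each against the rules leaves 6 sequences.
Count = 6.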